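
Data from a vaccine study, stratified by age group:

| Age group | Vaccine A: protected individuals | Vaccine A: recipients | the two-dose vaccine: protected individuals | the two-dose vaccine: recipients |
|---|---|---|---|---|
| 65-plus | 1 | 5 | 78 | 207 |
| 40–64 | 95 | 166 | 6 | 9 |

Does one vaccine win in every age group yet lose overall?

Yes

65-plus: Vaccine A 1/5 = 20.0%, the two-dose vaccine 78/207 = 37.7% → the two-dose vaccine
40–64: Vaccine A 95/166 = 57.2%, the two-dose vaccine 6/9 = 66.7% → the two-dose vaccine
Overall: Vaccine A 96/171 = 56.1%, the two-dose vaccine 84/216 = 38.9% → Vaccine A
The two-dose vaccine wins each age group but Vaccine A wins overall — the comparison reverses. The two-dose vaccine's recipients skew toward 65-plus, which has a lower base rate.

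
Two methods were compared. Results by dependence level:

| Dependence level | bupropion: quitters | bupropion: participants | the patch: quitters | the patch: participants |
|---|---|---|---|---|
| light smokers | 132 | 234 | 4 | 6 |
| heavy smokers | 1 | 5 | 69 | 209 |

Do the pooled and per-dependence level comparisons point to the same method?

Light smokers: bupropion 132/234 = 56.4%, the patch 4/6 = 66.7% → the patch
Heavy smokers: bupropion 1/5 = 20.0%, the patch 69/209 = 33.0% → the patch
Overall: bupropion 133/239 = 55.6%, the patch 73/215 = 34.0% → bupropion
The patch wins each dependence group but bupropion wins overall — the comparison reverses. The patch's participants skew toward heavy smokers, which has a lower base rate.

No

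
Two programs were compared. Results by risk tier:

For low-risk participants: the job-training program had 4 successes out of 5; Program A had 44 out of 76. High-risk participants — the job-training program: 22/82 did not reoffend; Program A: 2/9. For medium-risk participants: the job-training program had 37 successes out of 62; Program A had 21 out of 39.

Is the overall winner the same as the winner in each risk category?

No

Low-risk: the job-training program 4/5 = 80.0%, Program A 44/76 = 57.9% → the job-training program
High-risk: the job-training program 22/82 = 26.8%, Program A 2/9 = 22.2% → the job-training program
Medium-risk: the job-training program 37/62 = 59.7%, Program A 21/39 = 53.8% → the job-training program
Overall: the job-training program 63/149 = 42.3%, Program A 67/124 = 54.0% → Program A
The job-training program wins each risk group but Program A wins overall — the comparison reverses. The job-training program's participants skew toward high-risk, which has a lower base rate.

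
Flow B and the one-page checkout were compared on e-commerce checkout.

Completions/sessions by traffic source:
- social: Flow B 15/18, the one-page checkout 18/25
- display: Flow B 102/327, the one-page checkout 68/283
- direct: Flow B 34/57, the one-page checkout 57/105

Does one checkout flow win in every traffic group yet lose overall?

Social: Flow B 15/18 = 83.3%, the one-page checkout 18/25 = 72.0% → Flow B
Display: Flow B 102/327 = 31.2%, the one-page checkout 68/283 = 24.0% → Flow B
Direct: Flow B 34/57 = 59.6%, the one-page checkout 57/105 = 54.3% → Flow B
Overall: Flow B 151/402 = 37.6%, the one-page checkout 143/413 = 34.6% → Flow B
Flow B wins overall and in every traffic group — no reversal.

No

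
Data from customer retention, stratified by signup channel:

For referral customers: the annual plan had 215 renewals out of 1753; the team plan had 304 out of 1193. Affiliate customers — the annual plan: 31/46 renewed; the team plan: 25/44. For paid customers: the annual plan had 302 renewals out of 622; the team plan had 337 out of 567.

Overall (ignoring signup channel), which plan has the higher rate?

the team plan

Referral: the annual plan 215/1753 = 12.3%, the team plan 304/1193 = 25.5% → the team plan
Affiliate: the annual plan 31/46 = 67.4%, the team plan 25/44 = 56.8% → the annual plan
Paid: the annual plan 302/622 = 48.6%, the team plan 337/567 = 59.4% → the team plan
Overall: the annual plan 548/2421 = 22.6%, the team plan 666/1804 = 36.9% → the team plan
(Neither sweeps every signup group, but the team plan has the higher pooled rate.)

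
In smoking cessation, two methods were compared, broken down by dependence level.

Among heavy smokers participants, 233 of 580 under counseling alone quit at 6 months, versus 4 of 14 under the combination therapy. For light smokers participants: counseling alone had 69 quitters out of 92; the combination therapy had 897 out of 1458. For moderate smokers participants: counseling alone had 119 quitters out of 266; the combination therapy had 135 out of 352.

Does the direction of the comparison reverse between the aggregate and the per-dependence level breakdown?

Yes

Heavy smokers: counseling alone 233/580 = 40.2%, the combination therapy 4/14 = 28.6% → counseling alone
Light smokers: counseling alone 69/92 = 75.0%, the combination therapy 897/1458 = 61.5% → counseling alone
Moderate smokers: counseling alone 119/266 = 44.7%, the combination therapy 135/352 = 38.4% → counseling alone
Overall: counseling alone 421/938 = 44.9%, the combination therapy 1036/1824 = 56.8% → the combination therapy
Counseling alone wins each dependence group but the combination therapy wins overall — the comparison reverses. Counseling alone's participants skew toward heavy smokers, which has a lower base rate.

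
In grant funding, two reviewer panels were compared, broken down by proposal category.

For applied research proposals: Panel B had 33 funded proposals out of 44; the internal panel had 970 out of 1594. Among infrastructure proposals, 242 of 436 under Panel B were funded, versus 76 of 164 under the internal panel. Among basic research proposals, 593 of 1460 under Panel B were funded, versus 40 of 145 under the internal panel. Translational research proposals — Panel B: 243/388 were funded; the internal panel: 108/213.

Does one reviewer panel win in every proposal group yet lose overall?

Applied research: Panel B 33/44 = 75.0%, the internal panel 970/1594 = 60.9% → Panel B
Infrastructure: Panel B 242/436 = 55.5%, the internal panel 76/164 = 46.3% → Panel B
Basic research: Panel B 593/1460 = 40.6%, the internal panel 40/145 = 27.6% → Panel B
Translational research: Panel B 243/388 = 62.6%, the internal panel 108/213 = 50.7% → Panel B
Overall: Panel B 1111/2328 = 47.7%, the internal panel 1194/2116 = 56.4% → the internal panel
Panel B wins each proposal group but the internal panel wins overall — the comparison reverses. Panel B's proposals skew toward basic research, which has a lower base rate.

Yes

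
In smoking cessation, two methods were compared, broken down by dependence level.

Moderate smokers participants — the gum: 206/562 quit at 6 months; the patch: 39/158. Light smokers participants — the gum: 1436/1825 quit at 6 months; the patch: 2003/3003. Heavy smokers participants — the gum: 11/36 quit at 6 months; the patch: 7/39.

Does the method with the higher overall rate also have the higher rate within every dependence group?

Moderate smokers: the gum 206/562 = 36.7%, the patch 39/158 = 24.7% → the gum
Light smokers: the gum 1436/1825 = 78.7%, the patch 2003/3003 = 66.7% → the gum
Heavy smokers: the gum 11/36 = 30.6%, the patch 7/39 = 17.9% → the gum
Overall: the gum 1653/2423 = 68.2%, the patch 2049/3200 = 64.0% → the gum
The gum wins overall and in every dependence group — no reversal.

Yes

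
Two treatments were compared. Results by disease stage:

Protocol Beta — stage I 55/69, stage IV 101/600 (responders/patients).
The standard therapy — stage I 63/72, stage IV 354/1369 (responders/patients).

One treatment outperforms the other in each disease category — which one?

Stage I: Protocol Beta 55/69 = 79.7%, the standard therapy 63/72 = 87.5% → the standard therapy
Stage IV: Protocol Beta 101/600 = 16.8%, the standard therapy 354/1369 = 25.9% → the standard therapy
The standard therapy has the higher rate in both groups.

the standard therapy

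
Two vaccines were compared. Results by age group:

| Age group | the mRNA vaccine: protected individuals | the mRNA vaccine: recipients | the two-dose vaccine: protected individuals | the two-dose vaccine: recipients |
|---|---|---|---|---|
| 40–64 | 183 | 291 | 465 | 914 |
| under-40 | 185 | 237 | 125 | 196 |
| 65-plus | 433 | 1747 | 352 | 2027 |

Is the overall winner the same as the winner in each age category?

Yes

40–64: the mRNA vaccine 183/291 = 62.9%, the two-dose vaccine 465/914 = 50.9% → the mRNA vaccine
Under-40: the mRNA vaccine 185/237 = 78.1%, the two-dose vaccine 125/196 = 63.8% → the mRNA vaccine
65-plus: the mRNA vaccine 433/1747 = 24.8%, the two-dose vaccine 352/2027 = 17.4% → the mRNA vaccine
Overall: the mRNA vaccine 801/2275 = 35.2%, the two-dose vaccine 942/3137 = 30.0% → the mRNA vaccine
The mRNA vaccine wins overall and in every age group — no reversal.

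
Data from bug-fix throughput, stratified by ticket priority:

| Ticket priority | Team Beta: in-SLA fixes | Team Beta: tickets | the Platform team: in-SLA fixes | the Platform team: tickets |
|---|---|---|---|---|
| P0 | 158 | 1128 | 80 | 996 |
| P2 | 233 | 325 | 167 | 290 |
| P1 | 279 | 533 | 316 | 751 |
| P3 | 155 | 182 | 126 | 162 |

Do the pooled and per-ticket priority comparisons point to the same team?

Yes

P0: Team Beta 158/1128 = 14.0%, the Platform team 80/996 = 8.0% → Team Beta
P2: Team Beta 233/325 = 71.7%, the Platform team 167/290 = 57.6% → Team Beta
P1: Team Beta 279/533 = 52.3%, the Platform team 316/751 = 42.1% → Team Beta
P3: Team Beta 155/182 = 85.2%, the Platform team 126/162 = 77.8% → Team Beta
Overall: Team Beta 825/2168 = 38.1%, the Platform team 689/2199 = 31.3% → Team Beta
Team Beta wins overall and in every ticket group — no reversal.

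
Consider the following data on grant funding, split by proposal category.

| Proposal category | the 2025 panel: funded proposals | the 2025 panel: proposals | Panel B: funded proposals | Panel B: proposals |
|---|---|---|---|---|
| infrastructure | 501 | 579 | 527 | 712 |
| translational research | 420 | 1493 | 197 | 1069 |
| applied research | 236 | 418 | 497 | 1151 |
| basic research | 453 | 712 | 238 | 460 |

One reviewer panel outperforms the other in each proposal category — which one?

the 2025 panel

Infrastructure: the 2025 panel 501/579 = 86.5%, Panel B 527/712 = 74.0% → the 2025 panel
Translational research: the 2025 panel 420/1493 = 28.1%, Panel B 197/1069 = 18.4% → the 2025 panel
Applied research: the 2025 panel 236/418 = 56.5%, Panel B 497/1151 = 43.2% → the 2025 panel
Basic research: the 2025 panel 453/712 = 63.6%, Panel B 238/460 = 51.7% → the 2025 panel
The 2025 panel has the higher rate in all 4 groups.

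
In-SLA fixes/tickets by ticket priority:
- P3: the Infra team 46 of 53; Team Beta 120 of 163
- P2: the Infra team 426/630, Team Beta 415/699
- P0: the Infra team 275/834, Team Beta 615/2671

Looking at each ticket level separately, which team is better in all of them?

the Infra team

P3: the Infra team 46/53 = 86.8%, Team Beta 120/163 = 73.6% → the Infra team
P2: the Infra team 426/630 = 67.6%, Team Beta 415/699 = 59.4% → the Infra team
P0: the Infra team 275/834 = 33.0%, Team Beta 615/2671 = 23.0% → the Infra team
The Infra team has the higher rate in all 3 groups.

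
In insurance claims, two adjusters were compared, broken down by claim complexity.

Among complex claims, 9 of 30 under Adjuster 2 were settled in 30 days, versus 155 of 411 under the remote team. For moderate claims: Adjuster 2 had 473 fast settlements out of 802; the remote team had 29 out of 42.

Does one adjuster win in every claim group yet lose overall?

Yes

Complex: Adjuster 2 9/30 = 30.0%, the remote team 155/411 = 37.7% → the remote team
Moderate: Adjuster 2 473/802 = 59.0%, the remote team 29/42 = 69.0% → the remote team
Overall: Adjuster 2 482/832 = 57.9%, the remote team 184/453 = 40.6% → Adjuster 2
The remote team wins each claim group but Adjuster 2 wins overall — the comparison reverses. The remote team's claims skew toward complex, which has a lower base rate.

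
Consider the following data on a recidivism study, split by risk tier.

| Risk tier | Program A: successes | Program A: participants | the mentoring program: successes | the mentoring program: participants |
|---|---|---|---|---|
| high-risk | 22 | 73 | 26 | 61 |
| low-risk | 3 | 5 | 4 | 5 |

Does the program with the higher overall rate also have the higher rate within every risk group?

Yes

High-risk: Program A 22/73 = 30.1%, the mentoring program 26/61 = 42.6% → the mentoring program
Low-risk: Program A 3/5 = 60.0%, the mentoring program 4/5 = 80.0% → the mentoring program
Overall: Program A 25/78 = 32.1%, the mentoring program 30/66 = 45.5% → the mentoring program
The mentoring program wins overall and in every risk group — no reversal.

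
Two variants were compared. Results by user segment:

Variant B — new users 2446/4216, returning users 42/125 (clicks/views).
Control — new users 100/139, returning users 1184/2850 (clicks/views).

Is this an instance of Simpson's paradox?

Yes

New users: Variant B 2446/4216 = 58.0%, Control 100/139 = 71.9% → Control
Returning users: Variant B 42/125 = 33.6%, Control 1184/2850 = 41.5% → Control
Overall: Variant B 2488/4341 = 57.3%, Control 1284/2989 = 43.0% → Variant B
Control wins each user group but Variant B wins overall — the comparison reverses. Control's views skew toward returning users, which has a lower base rate.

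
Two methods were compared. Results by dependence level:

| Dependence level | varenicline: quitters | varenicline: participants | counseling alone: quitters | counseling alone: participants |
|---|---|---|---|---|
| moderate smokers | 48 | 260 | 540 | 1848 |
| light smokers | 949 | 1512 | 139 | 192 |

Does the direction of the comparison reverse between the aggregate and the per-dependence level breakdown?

Yes

Moderate smokers: varenicline 48/260 = 18.5%, counseling alone 540/1848 = 29.2% → counseling alone
Light smokers: varenicline 949/1512 = 62.8%, counseling alone 139/192 = 72.4% → counseling alone
Overall: varenicline 997/1772 = 56.3%, counseling alone 679/2040 = 33.3% → varenicline
Counseling alone wins each dependence group but varenicline wins overall — the comparison reverses. Counseling alone's participants skew toward moderate smokers, which has a lower base rate.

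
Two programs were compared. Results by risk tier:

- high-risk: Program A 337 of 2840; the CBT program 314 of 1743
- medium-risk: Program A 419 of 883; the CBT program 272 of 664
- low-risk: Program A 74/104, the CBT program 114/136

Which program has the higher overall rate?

the CBT program

High-risk: Program A 337/2840 = 11.9%, the CBT program 314/1743 = 18.0% → the CBT program
Medium-risk: Program A 419/883 = 47.5%, the CBT program 272/664 = 41.0% → Program A
Low-risk: Program A 74/104 = 71.2%, the CBT program 114/136 = 83.8% → the CBT program
Overall: Program A 830/3827 = 21.7%, the CBT program 700/2543 = 27.5% → the CBT program
(Neither sweeps every risk group, but the CBT program has the higher pooled rate.)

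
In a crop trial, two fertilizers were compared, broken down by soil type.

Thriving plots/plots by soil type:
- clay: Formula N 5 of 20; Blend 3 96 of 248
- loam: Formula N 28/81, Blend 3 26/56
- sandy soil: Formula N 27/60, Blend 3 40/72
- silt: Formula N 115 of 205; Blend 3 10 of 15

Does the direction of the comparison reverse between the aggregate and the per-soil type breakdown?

Yes

Clay: Formula N 5/20 = 25.0%, Blend 3 96/248 = 38.7% → Blend 3
Loam: Formula N 28/81 = 34.6%, Blend 3 26/56 = 46.4% → Blend 3
Sandy soil: Formula N 27/60 = 45.0%, Blend 3 40/72 = 55.6% → Blend 3
Silt: Formula N 115/205 = 56.1%, Blend 3 10/15 = 66.7% → Blend 3
Overall: Formula N 175/366 = 47.8%, Blend 3 172/391 = 44.0% → Formula N
Blend 3 wins each soil group but Formula N wins overall — the comparison reverses. Blend 3's plots skew toward clay, which has a lower base rate.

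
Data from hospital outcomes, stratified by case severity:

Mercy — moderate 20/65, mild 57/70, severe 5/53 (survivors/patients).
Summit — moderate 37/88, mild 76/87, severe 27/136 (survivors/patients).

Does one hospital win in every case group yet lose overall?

Moderate: Mercy 20/65 = 30.8%, Summit 37/88 = 42.0% → Summit
Mild: Mercy 57/70 = 81.4%, Summit 76/87 = 87.4% → Summit
Severe: Mercy 5/53 = 9.4%, Summit 27/136 = 19.9% → Summit
Overall: Mercy 82/188 = 43.6%, Summit 140/311 = 45.0% → Summit
Summit wins overall and in every case group — no reversal.

No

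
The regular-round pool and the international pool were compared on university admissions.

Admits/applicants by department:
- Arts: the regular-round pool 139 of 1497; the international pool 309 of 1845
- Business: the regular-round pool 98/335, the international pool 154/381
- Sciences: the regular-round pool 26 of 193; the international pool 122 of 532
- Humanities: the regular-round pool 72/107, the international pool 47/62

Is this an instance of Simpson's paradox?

Arts: the regular-round pool 139/1497 = 9.3%, the international pool 309/1845 = 16.7% → the international pool
Business: the regular-round pool 98/335 = 29.3%, the international pool 154/381 = 40.4% → the international pool
Sciences: the regular-round pool 26/193 = 13.5%, the international pool 122/532 = 22.9% → the international pool
Humanities: the regular-round pool 72/107 = 67.3%, the international pool 47/62 = 75.8% → the international pool
Overall: the regular-round pool 335/2132 = 15.7%, the international pool 632/2820 = 22.4% → the international pool
The international pool wins overall and in every department group — no reversal.

No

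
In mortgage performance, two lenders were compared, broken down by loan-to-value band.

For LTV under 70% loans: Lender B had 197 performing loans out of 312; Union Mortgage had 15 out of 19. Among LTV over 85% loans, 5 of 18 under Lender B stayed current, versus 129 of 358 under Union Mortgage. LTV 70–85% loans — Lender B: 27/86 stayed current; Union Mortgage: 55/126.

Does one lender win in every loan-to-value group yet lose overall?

Yes

LTV under 70%: Lender B 197/312 = 63.1%, Union Mortgage 15/19 = 78.9% → Union Mortgage
LTV over 85%: Lender B 5/18 = 27.8%, Union Mortgage 129/358 = 36.0% → Union Mortgage
LTV 70–85%: Lender B 27/86 = 31.4%, Union Mortgage 55/126 = 43.7% → Union Mortgage
Overall: Lender B 229/416 = 55.0%, Union Mortgage 199/503 = 39.6% → Lender B
Union Mortgage wins each loan-to-value group but Lender B wins overall — the comparison reverses. Union Mortgage's loans skew toward LTV over 85%, which has a lower base rate.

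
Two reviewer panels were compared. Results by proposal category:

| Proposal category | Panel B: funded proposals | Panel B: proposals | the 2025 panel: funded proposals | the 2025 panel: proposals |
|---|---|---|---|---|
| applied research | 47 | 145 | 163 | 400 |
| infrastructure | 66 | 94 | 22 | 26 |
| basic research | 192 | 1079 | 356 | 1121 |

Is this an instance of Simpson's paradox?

No

Applied research: Panel B 47/145 = 32.4%, the 2025 panel 163/400 = 40.8% → the 2025 panel
Infrastructure: Panel B 66/94 = 70.2%, the 2025 panel 22/26 = 84.6% → the 2025 panel
Basic research: Panel B 192/1079 = 17.8%, the 2025 panel 356/1121 = 31.8% → the 2025 panel
Overall: Panel B 305/1318 = 23.1%, the 2025 panel 541/1547 = 35.0% → the 2025 panel
The 2025 panel wins overall and in every proposal group — no reversal.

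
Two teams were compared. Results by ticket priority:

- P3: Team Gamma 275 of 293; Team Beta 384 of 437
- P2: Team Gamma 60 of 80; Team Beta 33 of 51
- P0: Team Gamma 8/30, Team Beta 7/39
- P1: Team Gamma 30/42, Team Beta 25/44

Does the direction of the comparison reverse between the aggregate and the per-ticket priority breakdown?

No

P3: Team Gamma 275/293 = 93.9%, Team Beta 384/437 = 87.9% → Team Gamma
P2: Team Gamma 60/80 = 75.0%, Team Beta 33/51 = 64.7% → Team Gamma
P0: Team Gamma 8/30 = 26.7%, Team Beta 7/39 = 17.9% → Team Gamma
P1: Team Gamma 30/42 = 71.4%, Team Beta 25/44 = 56.8% → Team Gamma
Overall: Team Gamma 373/445 = 83.8%, Team Beta 449/571 = 78.6% → Team Gamma
Team Gamma wins overall and in every ticket group — no reversal.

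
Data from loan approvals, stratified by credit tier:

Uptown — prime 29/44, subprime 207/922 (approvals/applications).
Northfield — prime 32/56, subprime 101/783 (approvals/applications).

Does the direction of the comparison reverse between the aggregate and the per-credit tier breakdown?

No

Prime: Uptown 29/44 = 65.9%, Northfield 32/56 = 57.1% → Uptown
Subprime: Uptown 207/922 = 22.5%, Northfield 101/783 = 12.9% → Uptown
Overall: Uptown 236/966 = 24.4%, Northfield 133/839 = 15.9% → Uptown
Uptown wins overall and in every credit group — no reversal.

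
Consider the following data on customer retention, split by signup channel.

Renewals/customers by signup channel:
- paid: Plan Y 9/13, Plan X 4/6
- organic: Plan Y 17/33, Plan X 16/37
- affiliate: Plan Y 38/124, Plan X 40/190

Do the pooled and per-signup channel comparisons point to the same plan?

Paid: Plan Y 9/13 = 69.2%, Plan X 4/6 = 66.7% → Plan Y
Organic: Plan Y 17/33 = 51.5%, Plan X 16/37 = 43.2% → Plan Y
Affiliate: Plan Y 38/124 = 30.6%, Plan X 40/190 = 21.1% → Plan Y
Overall: Plan Y 64/170 = 37.6%, Plan X 60/233 = 25.8% → Plan Y
Plan Y wins overall and in every signup group — no reversal.

Yes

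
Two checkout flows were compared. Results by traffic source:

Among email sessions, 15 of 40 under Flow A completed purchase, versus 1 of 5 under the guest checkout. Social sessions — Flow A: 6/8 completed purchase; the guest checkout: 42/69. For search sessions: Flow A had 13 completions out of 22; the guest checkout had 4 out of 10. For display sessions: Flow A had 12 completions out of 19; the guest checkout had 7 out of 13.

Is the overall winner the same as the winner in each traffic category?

No

Email: Flow A 15/40 = 37.5%, the guest checkout 1/5 = 20.0% → Flow A
Social: Flow A 6/8 = 75.0%, the guest checkout 42/69 = 60.9% → Flow A
Search: Flow A 13/22 = 59.1%, the guest checkout 4/10 = 40.0% → Flow A
Display: Flow A 12/19 = 63.2%, the guest checkout 7/13 = 53.8% → Flow A
Overall: Flow A 46/89 = 51.7%, the guest checkout 54/97 = 55.7% → the guest checkout
Flow A wins each traffic group but the guest checkout wins overall — the comparison reverses. Flow A's sessions skew toward email, which has a lower base rate.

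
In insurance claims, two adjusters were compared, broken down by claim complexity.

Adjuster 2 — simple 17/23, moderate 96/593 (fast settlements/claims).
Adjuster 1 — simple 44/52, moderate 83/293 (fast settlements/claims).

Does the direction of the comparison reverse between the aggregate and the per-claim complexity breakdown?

Simple: Adjuster 2 17/23 = 73.9%, Adjuster 1 44/52 = 84.6% → Adjuster 1
Moderate: Adjuster 2 96/593 = 16.2%, Adjuster 1 83/293 = 28.3% → Adjuster 1
Overall: Adjuster 2 113/616 = 18.3%, Adjuster 1 127/345 = 36.8% → Adjuster 1
Adjuster 1 wins overall and in every claim group — no reversal.

No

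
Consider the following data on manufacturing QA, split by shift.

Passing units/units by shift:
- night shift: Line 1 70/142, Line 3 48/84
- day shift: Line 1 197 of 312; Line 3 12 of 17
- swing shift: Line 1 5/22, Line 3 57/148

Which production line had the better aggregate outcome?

Line 1

Night shift: Line 1 70/142 = 49.3%, Line 3 48/84 = 57.1% → Line 3
Day shift: Line 1 197/312 = 63.1%, Line 3 12/17 = 70.6% → Line 3
Swing shift: Line 1 5/22 = 22.7%, Line 3 57/148 = 38.5% → Line 3
Overall: Line 1 272/476 = 57.1%, Line 3 117/249 = 47.0% → Line 1
(Line 3 wins every shift group but Line 1 wins overall — Line 3's units skew toward the low-rate swing shift group.)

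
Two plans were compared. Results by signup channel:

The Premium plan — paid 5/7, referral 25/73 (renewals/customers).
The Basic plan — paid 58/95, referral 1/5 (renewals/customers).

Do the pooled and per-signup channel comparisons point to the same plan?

Paid: the Premium plan 5/7 = 71.4%, the Basic plan 58/95 = 61.1% → the Premium plan
Referral: the Premium plan 25/73 = 34.2%, the Basic plan 1/5 = 20.0% → the Premium plan
Overall: the Premium plan 30/80 = 37.5%, the Basic plan 59/100 = 59.0% → the Basic plan
The Premium plan wins each signup group but the Basic plan wins overall — the comparison reverses. The Premium plan's customers skew toward referral, which has a lower base rate.

No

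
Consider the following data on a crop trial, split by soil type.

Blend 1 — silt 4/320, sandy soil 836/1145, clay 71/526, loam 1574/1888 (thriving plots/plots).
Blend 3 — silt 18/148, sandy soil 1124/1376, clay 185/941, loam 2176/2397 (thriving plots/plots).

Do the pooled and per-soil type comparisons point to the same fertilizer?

Silt: Blend 1 4/320 = 1.2%, Blend 3 18/148 = 12.2% → Blend 3
Sandy soil: Blend 1 836/1145 = 73.0%, Blend 3 1124/1376 = 81.7% → Blend 3
Clay: Blend 1 71/526 = 13.5%, Blend 3 185/941 = 19.7% → Blend 3
Loam: Blend 1 1574/1888 = 83.4%, Blend 3 2176/2397 = 90.8% → Blend 3
Overall: Blend 1 2485/3879 = 64.1%, Blend 3 3503/4862 = 72.0% → Blend 3
Blend 3 wins overall and in every soil group — no reversal.

Yes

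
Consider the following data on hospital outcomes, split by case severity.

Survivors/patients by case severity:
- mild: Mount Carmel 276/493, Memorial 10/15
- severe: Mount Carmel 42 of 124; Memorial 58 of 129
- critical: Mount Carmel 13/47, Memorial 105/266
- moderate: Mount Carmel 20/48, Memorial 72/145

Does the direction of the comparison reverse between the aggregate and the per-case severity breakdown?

Mild: Mount Carmel 276/493 = 56.0%, Memorial 10/15 = 66.7% → Memorial
Severe: Mount Carmel 42/124 = 33.9%, Memorial 58/129 = 45.0% → Memorial
Critical: Mount Carmel 13/47 = 27.7%, Memorial 105/266 = 39.5% → Memorial
Moderate: Mount Carmel 20/48 = 41.7%, Memorial 72/145 = 49.7% → Memorial
Overall: Mount Carmel 351/712 = 49.3%, Memorial 245/555 = 44.1% → Mount Carmel
Memorial wins each case group but Mount Carmel wins overall — the comparison reverses. Memorial's patients skew toward critical, which has a lower base rate.

Yes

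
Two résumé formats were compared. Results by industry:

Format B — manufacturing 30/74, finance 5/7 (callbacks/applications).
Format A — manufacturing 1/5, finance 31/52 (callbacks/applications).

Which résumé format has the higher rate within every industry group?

Format B

Manufacturing: Format B 30/74 = 40.5%, Format A 1/5 = 20.0% → Format B
Finance: Format B 5/7 = 71.4%, Format A 31/52 = 59.6% → Format B
Format B has the higher rate in both groups.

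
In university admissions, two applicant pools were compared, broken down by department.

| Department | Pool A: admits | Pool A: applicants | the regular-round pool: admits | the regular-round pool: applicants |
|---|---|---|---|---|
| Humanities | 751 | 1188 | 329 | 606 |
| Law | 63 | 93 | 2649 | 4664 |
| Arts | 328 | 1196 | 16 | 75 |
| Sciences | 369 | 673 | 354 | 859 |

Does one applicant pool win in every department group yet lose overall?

Humanities: Pool A 751/1188 = 63.2%, the regular-round pool 329/606 = 54.3% → Pool A
Law: Pool A 63/93 = 67.7%, the regular-round pool 2649/4664 = 56.8% → Pool A
Arts: Pool A 328/1196 = 27.4%, the regular-round pool 16/75 = 21.3% → Pool A
Sciences: Pool A 369/673 = 54.8%, the regular-round pool 354/859 = 41.2% → Pool A
Overall: Pool A 1511/3150 = 48.0%, the regular-round pool 3348/6204 = 54.0% → the regular-round pool
Pool A wins each department group but the regular-round pool wins overall — the comparison reverses. Pool A's applicants skew toward Arts, which has a lower base rate.

Yes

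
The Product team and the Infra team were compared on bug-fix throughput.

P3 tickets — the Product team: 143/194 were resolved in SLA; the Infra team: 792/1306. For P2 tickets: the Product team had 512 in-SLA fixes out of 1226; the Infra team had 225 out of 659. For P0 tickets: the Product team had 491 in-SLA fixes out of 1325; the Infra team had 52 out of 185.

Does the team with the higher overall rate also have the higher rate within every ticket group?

No

P3: the Product team 143/194 = 73.7%, the Infra team 792/1306 = 60.6% → the Product team
P2: the Product team 512/1226 = 41.8%, the Infra team 225/659 = 34.1% → the Product team
P0: the Product team 491/1325 = 37.1%, the Infra team 52/185 = 28.1% → the Product team
Overall: the Product team 1146/2745 = 41.7%, the Infra team 1069/2150 = 49.7% → the Infra team
The Product team wins each ticket group but the Infra team wins overall — the comparison reverses. The Product team's tickets skew toward P0, which has a lower base rate.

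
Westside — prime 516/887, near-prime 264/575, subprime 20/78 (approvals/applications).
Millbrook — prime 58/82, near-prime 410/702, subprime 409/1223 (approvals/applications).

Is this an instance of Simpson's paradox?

Prime: Westside 516/887 = 58.2%, Millbrook 58/82 = 70.7% → Millbrook
Near-prime: Westside 264/575 = 45.9%, Millbrook 410/702 = 58.4% → Millbrook
Subprime: Westside 20/78 = 25.6%, Millbrook 409/1223 = 33.4% → Millbrook
Overall: Westside 800/1540 = 51.9%, Millbrook 877/2007 = 43.7% → Westside
Millbrook wins each credit group but Westside wins overall — the comparison reverses. Millbrook's applications skew toward subprime, which has a lower base rate.

Yes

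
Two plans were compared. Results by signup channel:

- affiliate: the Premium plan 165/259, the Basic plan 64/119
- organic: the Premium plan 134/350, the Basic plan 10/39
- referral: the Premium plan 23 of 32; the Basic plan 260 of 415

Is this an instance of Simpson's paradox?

Yes

Affiliate: the Premium plan 165/259 = 63.7%, the Basic plan 64/119 = 53.8% → the Premium plan
Organic: the Premium plan 134/350 = 38.3%, the Basic plan 10/39 = 25.6% → the Premium plan
Referral: the Premium plan 23/32 = 71.9%, the Basic plan 260/415 = 62.7% → the Premium plan
Overall: the Premium plan 322/641 = 50.2%, the Basic plan 334/573 = 58.3% → the Basic plan
The Premium plan wins each signup group but the Basic plan wins overall — the comparison reverses. The Premium plan's customers skew toward organic, which has a lower base rate.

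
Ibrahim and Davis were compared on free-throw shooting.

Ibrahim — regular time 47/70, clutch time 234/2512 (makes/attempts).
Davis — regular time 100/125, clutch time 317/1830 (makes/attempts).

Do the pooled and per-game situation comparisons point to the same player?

Yes

Regular time: Ibrahim 47/70 = 67.1%, Davis 100/125 = 80.0% → Davis
Clutch time: Ibrahim 234/2512 = 9.3%, Davis 317/1830 = 17.3% → Davis
Overall: Ibrahim 281/2582 = 10.9%, Davis 417/1955 = 21.3% → Davis
Davis wins overall and in every game group — no reversal.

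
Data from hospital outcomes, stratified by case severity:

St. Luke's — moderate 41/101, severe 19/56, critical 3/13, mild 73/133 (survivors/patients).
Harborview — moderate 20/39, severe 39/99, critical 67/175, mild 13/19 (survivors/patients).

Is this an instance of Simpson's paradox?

Moderate: St. Luke's 41/101 = 40.6%, Harborview 20/39 = 51.3% → Harborview
Severe: St. Luke's 19/56 = 33.9%, Harborview 39/99 = 39.4% → Harborview
Critical: St. Luke's 3/13 = 23.1%, Harborview 67/175 = 38.3% → Harborview
Mild: St. Luke's 73/133 = 54.9%, Harborview 13/19 = 68.4% → Harborview
Overall: St. Luke's 136/303 = 44.9%, Harborview 139/332 = 41.9% → St. Luke's
Harborview wins each case group but St. Luke's wins overall — the comparison reverses. Harborview's patients skew toward critical, which has a lower base rate.

Yes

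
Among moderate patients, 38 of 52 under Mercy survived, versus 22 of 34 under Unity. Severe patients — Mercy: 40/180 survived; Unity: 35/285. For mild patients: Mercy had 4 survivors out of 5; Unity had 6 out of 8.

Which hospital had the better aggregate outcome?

Moderate: Mercy 38/52 = 73.1%, Unity 22/34 = 64.7% → Mercy
Severe: Mercy 40/180 = 22.2%, Unity 35/285 = 12.3% → Mercy
Mild: Mercy 4/5 = 80.0%, Unity 6/8 = 75.0% → Mercy
Overall: Mercy 82/237 = 34.6%, Unity 63/327 = 19.3% → Mercy

Mercy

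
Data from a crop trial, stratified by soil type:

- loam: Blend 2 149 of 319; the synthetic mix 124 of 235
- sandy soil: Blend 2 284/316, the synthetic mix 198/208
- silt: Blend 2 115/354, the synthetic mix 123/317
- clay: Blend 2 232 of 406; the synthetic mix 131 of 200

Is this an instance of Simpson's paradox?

Loam: Blend 2 149/319 = 46.7%, the synthetic mix 124/235 = 52.8% → the synthetic mix
Sandy soil: Blend 2 284/316 = 89.9%, the synthetic mix 198/208 = 95.2% → the synthetic mix
Silt: Blend 2 115/354 = 32.5%, the synthetic mix 123/317 = 38.8% → the synthetic mix
Clay: Blend 2 232/406 = 57.1%, the synthetic mix 131/200 = 65.5% → the synthetic mix
Overall: Blend 2 780/1395 = 55.9%, the synthetic mix 576/960 = 60.0% → the synthetic mix
The synthetic mix wins overall and in every soil group — no reversal.

No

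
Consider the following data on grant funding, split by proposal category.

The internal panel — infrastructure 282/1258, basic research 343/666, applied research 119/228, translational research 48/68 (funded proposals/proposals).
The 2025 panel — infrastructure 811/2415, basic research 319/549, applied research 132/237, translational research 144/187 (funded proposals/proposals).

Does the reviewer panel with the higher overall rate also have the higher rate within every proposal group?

Yes

Infrastructure: the internal panel 282/1258 = 22.4%, the 2025 panel 811/2415 = 33.6% → the 2025 panel
Basic research: the internal panel 343/666 = 51.5%, the 2025 panel 319/549 = 58.1% → the 2025 panel
Applied research: the internal panel 119/228 = 52.2%, the 2025 panel 132/237 = 55.7% → the 2025 panel
Translational research: the internal panel 48/68 = 70.6%, the 2025 panel 144/187 = 77.0% → the 2025 panel
Overall: the internal panel 792/2220 = 35.7%, the 2025 panel 1406/3388 = 41.5% → the 2025 panel
The 2025 panel wins overall and in every proposal group — no reversal.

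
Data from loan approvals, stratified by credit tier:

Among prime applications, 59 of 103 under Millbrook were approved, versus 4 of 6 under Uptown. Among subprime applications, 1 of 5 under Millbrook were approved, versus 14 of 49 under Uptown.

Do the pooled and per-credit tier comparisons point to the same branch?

Prime: Millbrook 59/103 = 57.3%, Uptown 4/6 = 66.7% → Uptown
Subprime: Millbrook 1/5 = 20.0%, Uptown 14/49 = 28.6% → Uptown
Overall: Millbrook 60/108 = 55.6%, Uptown 18/55 = 32.7% → Millbrook
Uptown wins each credit group but Millbrook wins overall — the comparison reverses. Uptown's applications skew toward subprime, which has a lower base rate.

No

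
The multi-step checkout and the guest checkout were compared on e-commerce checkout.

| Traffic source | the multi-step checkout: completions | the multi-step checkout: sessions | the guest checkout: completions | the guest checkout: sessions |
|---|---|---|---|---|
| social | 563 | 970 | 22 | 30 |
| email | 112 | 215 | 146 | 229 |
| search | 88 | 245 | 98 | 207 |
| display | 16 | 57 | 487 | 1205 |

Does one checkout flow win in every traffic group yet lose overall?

Social: the multi-step checkout 563/970 = 58.0%, the guest checkout 22/30 = 73.3% → the guest checkout
Email: the multi-step checkout 112/215 = 52.1%, the guest checkout 146/229 = 63.8% → the guest checkout
Search: the multi-step checkout 88/245 = 35.9%, the guest checkout 98/207 = 47.3% → the guest checkout
Display: the multi-step checkout 16/57 = 28.1%, the guest checkout 487/1205 = 40.4% → the guest checkout
Overall: the multi-step checkout 779/1487 = 52.4%, the guest checkout 753/1671 = 45.1% → the multi-step checkout
The guest checkout wins each traffic group but the multi-step checkout wins overall — the comparison reverses. The guest checkout's sessions skew toward display, which has a lower base rate.

Yes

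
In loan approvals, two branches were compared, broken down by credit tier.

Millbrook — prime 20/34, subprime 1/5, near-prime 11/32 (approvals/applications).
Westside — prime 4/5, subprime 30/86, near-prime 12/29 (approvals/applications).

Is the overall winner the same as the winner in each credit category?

No

Prime: Millbrook 20/34 = 58.8%, Westside 4/5 = 80.0% → Westside
Subprime: Millbrook 1/5 = 20.0%, Westside 30/86 = 34.9% → Westside
Near-prime: Millbrook 11/32 = 34.4%, Westside 12/29 = 41.4% → Westside
Overall: Millbrook 32/71 = 45.1%, Westside 46/120 = 38.3% → Millbrook
Westside wins each credit group but Millbrook wins overall — the comparison reverses. Westside's applications skew toward subprime, which has a lower base rate.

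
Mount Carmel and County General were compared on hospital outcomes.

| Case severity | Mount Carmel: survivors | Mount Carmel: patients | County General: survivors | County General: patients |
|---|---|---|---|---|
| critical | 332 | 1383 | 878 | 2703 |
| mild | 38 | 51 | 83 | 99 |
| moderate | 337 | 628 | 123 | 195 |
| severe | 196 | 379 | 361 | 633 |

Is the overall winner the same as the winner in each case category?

Critical: Mount Carmel 332/1383 = 24.0%, County General 878/2703 = 32.5% → County General
Mild: Mount Carmel 38/51 = 74.5%, County General 83/99 = 83.8% → County General
Moderate: Mount Carmel 337/628 = 53.7%, County General 123/195 = 63.1% → County General
Severe: Mount Carmel 196/379 = 51.7%, County General 361/633 = 57.0% → County General
Overall: Mount Carmel 903/2441 = 37.0%, County General 1445/3630 = 39.8% → County General
County General wins overall and in every case group — no reversal.

Yes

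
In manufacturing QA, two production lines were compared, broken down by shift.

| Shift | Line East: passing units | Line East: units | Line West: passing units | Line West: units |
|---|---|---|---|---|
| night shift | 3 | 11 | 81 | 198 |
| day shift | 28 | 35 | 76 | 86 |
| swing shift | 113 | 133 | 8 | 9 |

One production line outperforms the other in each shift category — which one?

Line West

Night shift: Line East 3/11 = 27.3%, Line West 81/198 = 40.9% → Line West
Day shift: Line East 28/35 = 80.0%, Line West 76/86 = 88.4% → Line West
Swing shift: Line East 113/133 = 85.0%, Line West 8/9 = 88.9% → Line West
Line West has the higher rate in all 3 groups.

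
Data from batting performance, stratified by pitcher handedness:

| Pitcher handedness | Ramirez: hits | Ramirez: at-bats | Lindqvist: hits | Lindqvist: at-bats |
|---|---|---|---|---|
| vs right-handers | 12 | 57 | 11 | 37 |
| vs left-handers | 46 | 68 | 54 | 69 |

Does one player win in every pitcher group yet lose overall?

Vs right-handers: Ramirez 12/57 = 21.1%, Lindqvist 11/37 = 29.7% → Lindqvist
Vs left-handers: Ramirez 46/68 = 67.6%, Lindqvist 54/69 = 78.3% → Lindqvist
Overall: Ramirez 58/125 = 46.4%, Lindqvist 65/106 = 61.3% → Lindqvist
Lindqvist wins overall and in every pitcher group — no reversal.

No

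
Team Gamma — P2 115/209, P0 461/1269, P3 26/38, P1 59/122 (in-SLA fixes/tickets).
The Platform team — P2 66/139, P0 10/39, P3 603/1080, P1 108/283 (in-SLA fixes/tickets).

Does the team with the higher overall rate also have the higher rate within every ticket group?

P2: Team Gamma 115/209 = 55.0%, the Platform team 66/139 = 47.5% → Team Gamma
P0: Team Gamma 461/1269 = 36.3%, the Platform team 10/39 = 25.6% → Team Gamma
P3: Team Gamma 26/38 = 68.4%, the Platform team 603/1080 = 55.8% → Team Gamma
P1: Team Gamma 59/122 = 48.4%, the Platform team 108/283 = 38.2% → Team Gamma
Overall: Team Gamma 661/1638 = 40.4%, the Platform team 787/1541 = 51.1% → the Platform team
Team Gamma wins each ticket group but the Platform team wins overall — the comparison reverses. Team Gamma's tickets skew toward P0, which has a lower base rate.

No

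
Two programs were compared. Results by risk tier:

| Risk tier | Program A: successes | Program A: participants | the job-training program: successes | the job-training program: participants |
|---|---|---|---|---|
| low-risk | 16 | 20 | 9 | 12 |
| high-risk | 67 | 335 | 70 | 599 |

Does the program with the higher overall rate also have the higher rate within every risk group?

Low-risk: Program A 16/20 = 80.0%, the job-training program 9/12 = 75.0% → Program A
High-risk: Program A 67/335 = 20.0%, the job-training program 70/599 = 11.7% → Program A
Overall: Program A 83/355 = 23.4%, the job-training program 79/611 = 12.9% → Program A
Program A wins overall and in every risk group — no reversal.

Yes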